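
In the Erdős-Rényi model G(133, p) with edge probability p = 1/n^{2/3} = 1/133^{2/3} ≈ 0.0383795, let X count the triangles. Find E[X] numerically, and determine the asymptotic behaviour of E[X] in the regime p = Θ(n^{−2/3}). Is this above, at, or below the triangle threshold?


Number of potential triangles: C(133, 3) = 383306.
Each occurs with probability p³ ≈ (0.0383795)³ ≈ 5.65323082e-05.
By linearity: E[X] = C(133, 3)·p³ ≈ 383306 · 5.65323082e-05 ≈ 21.669173.
Since α = 2/3 < 1, p = c/n^{2/3} ≫ 1/n is above the triangle threshold p ~ 1/n. Asymptotically E[X] ~ (c³/6)·n^{3(1−α)} = (1³/6)·n^{1} → ∞; triangles are abundant w.h.p.

E[X] ≈ 21.669173; in regime p = Θ(1/n^{2/3}) E[X] diverges (above the triangle threshold p ~ 1/n).


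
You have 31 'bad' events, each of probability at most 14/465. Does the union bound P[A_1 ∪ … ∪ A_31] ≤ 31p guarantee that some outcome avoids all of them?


Union bound: P[∪_{i=1}^{31} A_i] ≤ Σ_i P[A_i] ≤ 31·p = 31·(14/465) = 14/15.
Numerically: 14/15 ≈ 0.933.
Is 14/15 < 1? YES.
Since P[∪ A_i] ≤ 14/15 < 1, the complement has P[∩ A_i^c] ≥ 1 − 14/15 = 1/15 > 0, so some outcome avoids every A_i.

31·p = 14/15 ≈ 0.933; existence CERTIFIED by the union bound.


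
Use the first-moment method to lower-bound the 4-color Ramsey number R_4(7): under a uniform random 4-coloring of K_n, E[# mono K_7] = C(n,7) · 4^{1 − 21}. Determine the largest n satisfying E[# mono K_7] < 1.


We need C(n, 7) · 4^{1 − 21} < 1, i.e. C(n, 7) < 4^{21 − 1} = 1099511627776.
Check values of n near the boundary:
  n = 176: C(176, 7) = 919790691600; 919790691600 < 1099511627776? YES
  n = 177: C(177, 7) = 957664425960; 957664425960 < 1099511627776? YES
  n = 178: C(178, 7) = 996867063280; 996867063280 < 1099511627776? YES
  n = 179: C(179, 7) = 1037437234460; 1037437234460 < 1099511627776? YES
  n = 180: C(180, 7) = 1079414463600; 1079414463600 < 1099511627776? YES
  n = 181: C(181, 7) = 1122839183400; 1122839183400 < 1099511627776? NO
The largest n with C(n, 7) < 1099511627776 is n = 180 (where E[X] = 67463403975/68719476736 ≈ 0.9817). Hence R_4(7) > 180, i.e. R_4(7) ≥ 181.

Largest n = 180; hence R_4(7) > 180.


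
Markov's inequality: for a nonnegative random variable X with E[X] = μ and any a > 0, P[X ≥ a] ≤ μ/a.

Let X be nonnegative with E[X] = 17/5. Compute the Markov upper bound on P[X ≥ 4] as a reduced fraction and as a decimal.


μ = E[X] = 17/5, a = 4.
Markov: P[X ≥ 4] ≤ μ/a = (17/5)/4 = 17/20.
Numerically: ≈ 0.850.
(Since a = 4 > μ = 3.400, the bound 17/20 is < 1 and informative.)

P[X ≥ 4] ≤ 17/20 ≈ 0.850.


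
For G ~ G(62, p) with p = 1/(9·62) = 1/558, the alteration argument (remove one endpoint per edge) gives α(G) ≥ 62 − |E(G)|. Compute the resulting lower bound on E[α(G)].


E[|E(G)|] = C(62, 2)·p = 1891 · (1/558) = 61/18.
E[α(G)] ≥ n − E[|E(G)|] = 62 − 61/18 = 1055/18.
Numerically: ≈ 58.611.
(This is only a lower bound; the true E[α(G)] may be larger.)

E[α(G)] ≥ 1055/18 ≈ 58.611.


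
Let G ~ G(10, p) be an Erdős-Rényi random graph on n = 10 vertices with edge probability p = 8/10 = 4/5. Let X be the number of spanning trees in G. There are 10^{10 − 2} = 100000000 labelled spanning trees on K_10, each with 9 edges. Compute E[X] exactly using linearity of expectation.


K_10 has 10^{10 − 2} = 100000000 labelled spanning trees.
For each such spanning tree H, let X_H = 1 if all 9 edges of H are present in G. Then P[X_H = 1] = p^{9} = (4/5)^{9} = 262144/1953125.
Summing the indicators: E[X] = Σ_H E[X_H] = 100000000 · p^{9} = 100000000 · 262144/1953125 = 67108864/5.
Numerically: E[X] ≈ 1.34e+07.

E[X] = 100000000 · (4/5)^{9} = 67108864/5 ≈ 1.34e+07.


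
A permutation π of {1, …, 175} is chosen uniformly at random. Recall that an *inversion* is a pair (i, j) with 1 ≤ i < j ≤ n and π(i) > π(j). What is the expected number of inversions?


Write X = Σ X_I over the C(175, 2) = 15225 pairs i < j, with X_I the indicator of one inversion.
There are 15225 indicators.
For each fixed pair i < j, the values π(i) and π(j) are two distinct elements of {1, …, 175} in uniformly random order; by symmetry P[π(i) > π(j)] = 1/2.
By linearity: E[X] = 15225 · (1/2) = C(175, 2) · (1/2) = 15225/2 = 15225/2 ≈ 7612.500000.

E[X] = 15225/2 = 7612.500000.


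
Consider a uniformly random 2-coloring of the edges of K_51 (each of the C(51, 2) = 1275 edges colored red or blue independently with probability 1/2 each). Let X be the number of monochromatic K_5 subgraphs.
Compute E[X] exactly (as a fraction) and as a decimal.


Let X = Σ_S X_S over the C(51, 5) = 2349060 subsets S of size 5, where X_S = 1 if the K_5 on S is monochromatic.
For a fixed S, the K_5 on S has C(5, 2) = 10 edges. P[all 10 edges red] = (1/2)^10, and likewise for blue, so P[monochromatic] = 2·(1/2)^10 = 2^{1 − 10} = 1/512.
By linearity: E[X] = C(51, 5) · 2^{1 − 10} = 2349060 · 1/512 = 587265/128.
Numerically: E[X] ≈ 4588.007812.

E[X] = C(51,5)·2^(1−C(5,2)) = 587265/128 ≈ 4588.007812.


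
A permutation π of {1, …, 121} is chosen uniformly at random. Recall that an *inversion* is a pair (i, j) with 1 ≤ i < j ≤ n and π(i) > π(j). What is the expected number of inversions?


Write X = Σ X_I over the C(121, 2) = 7260 pairs i < j, with X_I the indicator of one inversion.
There are 7260 indicators.
For each fixed pair i < j, the values π(i) and π(j) are two distinct elements of {1, …, 121} in uniformly random order; by symmetry P[π(i) > π(j)] = 1/2.
By linearity: E[X] = 7260 · (1/2) = C(121, 2) · (1/2) = 7260/2 = 3630 ≈ 3630.000.

E[X] = 3630 = 3630.000.


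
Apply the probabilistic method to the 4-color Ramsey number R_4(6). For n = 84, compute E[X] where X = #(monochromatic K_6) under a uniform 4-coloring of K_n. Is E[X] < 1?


E[X] = C(84, 6) · 4^{1 − 15} = 406481544 · 4^{−14} = 406481544/268435456.
As a reduced fraction: E[X] = 50810193/33554432 ≈ 1.5142618.
Is E[X] < 1? NO.
Since E[X] ≥ 1, the first-moment bound is inconclusive at n = 84; it does NOT by itself certify R_4(6) > 84.

E[X] = 50810193/33554432 ≈ 1.5142618; E[X] ≥ 1; first-moment method inconclusive here.


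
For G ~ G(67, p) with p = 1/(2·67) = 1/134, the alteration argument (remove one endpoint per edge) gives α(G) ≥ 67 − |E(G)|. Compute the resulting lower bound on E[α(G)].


E[|E(G)|] = C(67, 2)·p = 2211 · (1/134) = 33/2.
E[α(G)] ≥ n − E[|E(G)|] = 67 − 33/2 = 101/2.
Numerically: ≈ 50.5000.
(This is only a lower bound; the true E[α(G)] may be larger.)

E[α(G)] ≥ 101/2 ≈ 50.5000.


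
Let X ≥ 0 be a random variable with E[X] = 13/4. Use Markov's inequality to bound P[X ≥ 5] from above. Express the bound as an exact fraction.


μ = E[X] = 13/4, a = 5.
Markov: P[X ≥ 5] ≤ μ/a = (13/4)/5 = 13/20.
Numerically: ≈ 0.650.
(Since a = 5 > μ = 3.250, the bound 13/20 is < 1 and informative.)

P[X ≥ 5] ≤ 13/20 ≈ 0.650.


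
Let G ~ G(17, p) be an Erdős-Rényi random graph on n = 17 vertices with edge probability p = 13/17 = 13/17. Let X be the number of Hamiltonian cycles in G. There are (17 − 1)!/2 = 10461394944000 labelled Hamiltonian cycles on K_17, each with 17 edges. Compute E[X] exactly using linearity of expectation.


K_17 has (17 − 1)!/2 = 10461394944000 labelled Hamiltonian cycles.
For each such Hamiltonian cycle H, let X_H = 1 if all 17 edges of H are present in G. Then P[X_H = 1] = p^{17} = (13/17)^{17} = 8650415919381337933/827240261886336764177.
By linearity: E[X] = Σ_H E[X_H] = 10461394944000 · p^{17} = 10461394944000 · 8650415919381337933/827240261886336764177 = 90495417362513040260241610752000/827240261886336764177.
Numerically: E[X] ≈ 1.09394e+11.

E[X] = 10461394944000 · (13/17)^{17} = 90495417362513040260241610752000/827240261886336764177 ≈ 1.09394e+11.


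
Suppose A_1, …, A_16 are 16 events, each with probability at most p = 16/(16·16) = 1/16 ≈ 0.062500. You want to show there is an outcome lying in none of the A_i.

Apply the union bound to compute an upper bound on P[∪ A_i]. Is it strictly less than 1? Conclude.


Union bound: P[∪_{i=1}^{16} A_i] ≤ Σ_i P[A_i] ≤ 16·p = 16·(1/16) = 1.
Numerically: 1 ≈ 1.000000.
Is 1 < 1? NO.
Since the bound 1 is ≥ 1, the union bound is uninformative here; it does NOT by itself certify existence.

16·p = 1 ≈ 1.000000; existence NOT certified by the union bound.


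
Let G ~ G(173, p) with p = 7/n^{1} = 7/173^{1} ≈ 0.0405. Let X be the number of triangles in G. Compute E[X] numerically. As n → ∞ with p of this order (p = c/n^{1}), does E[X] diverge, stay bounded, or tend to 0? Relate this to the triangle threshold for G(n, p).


Number of potential triangles: C(173, 3) = 848046.
Each occurs with probability p³ ≈ (0.0405)³ ≈ 6.62454e-05.
By linearity: E[X] = C(173, 3)·p³ ≈ 848046 · 6.62454e-05 ≈ 56.179.
Here α = 1, so p = 7/n is exactly at the triangle threshold p ~ 1/n. Asymptotically E[X] → c³/6 = 7³/6 = 343/6 ≈ 57.167, a bounded constant. In this regime the triangle count is asymptotically Poisson(c³/6).

E[X] ≈ 56.179; in regime p = Θ(1/n^{1}) E[X] stays bounded (at the triangle threshold p ~ 1/n).


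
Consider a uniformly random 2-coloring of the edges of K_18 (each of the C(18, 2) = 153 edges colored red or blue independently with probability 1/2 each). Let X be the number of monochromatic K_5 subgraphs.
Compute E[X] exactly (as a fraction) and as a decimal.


Let X = Σ_S X_S over the C(18, 5) = 8568 subsets S of size 5, where X_S = 1 if the K_5 on S is monochromatic.
For a fixed S, the K_5 on S has C(5, 2) = 10 edges. P[all 10 edges red] = (1/2)^10, and likewise for blue, so P[monochromatic] = 2·(1/2)^10 = 2^{1 − 10} = 1/512.
By linearity: E[X] = C(18, 5) · 2^{1 − 10} = 8568 · 1/512 = 1071/64.
Numerically: E[X] ≈ 16.734.

E[X] = C(18,5)·2^(1−C(5,2)) = 1071/64 ≈ 16.734.


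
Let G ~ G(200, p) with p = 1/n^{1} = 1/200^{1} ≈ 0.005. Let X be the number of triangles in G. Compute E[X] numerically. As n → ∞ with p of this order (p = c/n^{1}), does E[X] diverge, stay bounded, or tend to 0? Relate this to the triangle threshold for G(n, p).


Number of potential triangles: C(200, 3) = 1313400.
Each occurs with probability p³ ≈ (0.005)³ ≈ 1.25000e-07.
By linearity: E[X] = C(200, 3)·p³ ≈ 1313400 · 1.25000e-07 ≈ 0.164.
Here α = 1, so p = 1/n is exactly at the triangle threshold p ~ 1/n. Asymptotically E[X] → c³/6 = 1³/6 = 1/6 ≈ 0.167, a bounded constant. In this regime the triangle count is asymptotically Poisson(c³/6).

E[X] ≈ 0.164; in regime p = Θ(1/n^{1}) E[X] stays bounded (at the triangle threshold p ~ 1/n).


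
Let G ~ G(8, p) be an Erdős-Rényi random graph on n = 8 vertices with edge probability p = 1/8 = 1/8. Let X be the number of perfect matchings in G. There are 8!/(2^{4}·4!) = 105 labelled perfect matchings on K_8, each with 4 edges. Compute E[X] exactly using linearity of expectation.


K_8 has 8!/(2^{4}·4!) = 105 labelled perfect matchings.
For each such perfect matching H, let X_H = 1 if all 4 edges of H are present in G. Then P[X_H = 1] = p^{4} = (1/8)^{4} = 1/4096.
By linearity of expectation: E[X] = Σ_H E[X_H] = 105 · p^{4} = 105 · 1/4096 = 105/4096.
Numerically: E[X] ≈ 0.02563.

E[X] = 105 · (1/8)^{4} = 105/4096 ≈ 0.02563.


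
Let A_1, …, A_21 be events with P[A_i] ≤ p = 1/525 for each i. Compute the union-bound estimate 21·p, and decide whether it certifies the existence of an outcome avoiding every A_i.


Union bound: P[∪_{i=1}^{21} A_i] ≤ Σ_i P[A_i] ≤ 21·p = 21·(1/525) = 1/25.
Numerically: 1/25 ≈ 0.0400000.
Is 1/25 < 1? YES.
Since P[∪ A_i] ≤ 1/25 < 1, the complement has P[∩ A_i^c] ≥ 1 − 1/25 = 24/25 > 0, so some outcome avoids every A_i.

21·p = 1/25 ≈ 0.0400000; existence CERTIFIED by the union bound.


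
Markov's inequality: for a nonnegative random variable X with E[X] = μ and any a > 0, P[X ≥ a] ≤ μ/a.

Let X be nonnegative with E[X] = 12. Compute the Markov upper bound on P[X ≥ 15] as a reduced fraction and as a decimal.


μ = E[X] = 12, a = 15.
Markov: P[X ≥ 15] ≤ μ/a = (12)/15 = 4/5.
Numerically: ≈ 0.8000.
(Since a = 15 > μ = 12.0000, the bound 4/5 is < 1 and informative.)

P[X ≥ 15] ≤ 4/5 ≈ 0.8000.


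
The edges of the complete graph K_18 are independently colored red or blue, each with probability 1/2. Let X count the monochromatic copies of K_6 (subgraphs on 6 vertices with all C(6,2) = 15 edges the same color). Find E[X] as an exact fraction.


Let X = Σ_S X_S over the C(18, 6) = 18564 subsets S of size 6, where X_S = 1 if the K_6 on S is monochromatic.
For a fixed S, the K_6 on S has C(6, 2) = 15 edges. P[all 15 edges red] = (1/2)^15, and likewise for blue, so P[monochromatic] = 2·(1/2)^15 = 2^{1 − 15} = 1/16384.
By linearity: E[X] = C(18, 6) · 2^{1 − 15} = 18564 · 1/16384 = 4641/4096.
Numerically: E[X] ≈ 1.1331.

E[X] = C(18,6)·2^(1−C(6,2)) = 4641/4096 ≈ 1.1331.


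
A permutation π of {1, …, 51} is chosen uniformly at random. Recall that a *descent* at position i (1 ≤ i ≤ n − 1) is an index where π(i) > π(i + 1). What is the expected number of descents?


Write X = Σ X_I over i = 1, …, 50, with X_I the indicator of one descent.
There are 50 indicators.
For each fixed i, the pair (π(i), π(i+1)) is a uniformly random ordered pair of distinct values from {1, …, 51}; by symmetry P[π(i) > π(i+1)] = 1/2.
By linearity: E[X] = 50 · (1/2) = (51 − 1) · (1/2) = 25 ≈ 25.000000.

E[X] = 25 = 25.000000.


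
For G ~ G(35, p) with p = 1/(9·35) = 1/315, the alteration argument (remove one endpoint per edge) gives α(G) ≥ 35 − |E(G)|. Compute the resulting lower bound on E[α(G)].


E[|E(G)|] = C(35, 2)·p = 595 · (1/315) = 17/9.
E[α(G)] ≥ n − E[|E(G)|] = 35 − 17/9 = 298/9.
Numerically: ≈ 33.1111.
(This is only a lower bound; the true E[α(G)] may be larger.)

E[α(G)] ≥ 298/9 ≈ 33.1111.


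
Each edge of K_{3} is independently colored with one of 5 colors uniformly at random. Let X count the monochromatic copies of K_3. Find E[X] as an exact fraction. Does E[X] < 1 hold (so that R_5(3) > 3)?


E[X] = C(3, 3) · 5^{1 − 3} = 1 · 5^{−2} = 1/25.
As a reduced fraction: E[X] = 1/25 ≈ 0.04000.
Is E[X] < 1? YES.
Since E[X] < 1, there exists a 5-coloring of K_{3} with no monochromatic K_3; hence R_5(3) > 3.

E[X] = 1/25 ≈ 0.04000; E[X] < 1, so R_5(3) > 3.


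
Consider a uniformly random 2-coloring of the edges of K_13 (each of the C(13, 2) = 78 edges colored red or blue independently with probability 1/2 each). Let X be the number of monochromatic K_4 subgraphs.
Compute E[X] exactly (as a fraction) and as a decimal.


Let X = Σ_S X_S over the C(13, 4) = 715 subsets S of size 4, where X_S = 1 if the K_4 on S is monochromatic.
For a fixed S, the K_4 on S has C(4, 2) = 6 edges. P[all 6 edges red] = (1/2)^6, and likewise for blue, so P[monochromatic] = 2·(1/2)^6 = 2^{1 − 6} = 1/32.
By linearity: E[X] = C(13, 4) · 2^{1 − 6} = 715 · 1/32 = 715/32.
Numerically: E[X] ≈ 22.343750.

E[X] = C(13,4)·2^(1−C(4,2)) = 715/32 ≈ 22.343750.


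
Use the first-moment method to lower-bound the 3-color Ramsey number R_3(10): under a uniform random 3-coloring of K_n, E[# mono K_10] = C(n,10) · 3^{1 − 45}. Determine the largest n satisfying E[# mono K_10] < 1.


We need C(n, 10) · 3^{1 − 45} < 1, i.e. C(n, 10) < 3^{45 − 1} = 984770902183611232881.
Check values of n near the boundary:
  n = 568: C(568, 10) = 889446337783744949208; 889446337783744949208 < 984770902183611232881? YES
  n = 569: C(569, 10) = 905357721286137524328; 905357721286137524328 < 984770902183611232881? YES
  n = 570: C(570, 10) = 921524823451961408691; 921524823451961408691 < 984770902183611232881? YES
  n = 571: C(571, 10) = 937951290893172842001; 937951290893172842001 < 984770902183611232881? YES
  n = 572: C(572, 10) = 954640815642161682606; 954640815642161682606 < 984770902183611232881? YES
  n = 573: C(573, 10) = 971597135635805762226; 971597135635805762226 < 984770902183611232881? YES
  n = 574: C(574, 10) = 988824035203816502691; 988824035203816502691 < 984770902183611232881? NO
  n = 575: C(575, 10) = 1006325345561406175305; 1006325345561406175305 < 984770902183611232881? NO
The largest n with C(n, 10) < 984770902183611232881 is n = 573 (where E[X] = 35985079097622435638/36472996377170786403 ≈ 0.9866). Hence R_3(10) > 573, i.e. R_3(10) ≥ 574.

Largest n = 573; hence R_3(10) > 573.


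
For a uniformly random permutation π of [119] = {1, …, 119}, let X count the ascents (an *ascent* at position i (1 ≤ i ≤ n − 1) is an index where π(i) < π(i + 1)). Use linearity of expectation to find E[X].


Write X = Σ X_I over i = 1, …, 118, with X_I the indicator of one ascent.
There are 118 indicators.
For each fixed i, the pair (π(i), π(i+1)) is a uniformly random ordered pair of distinct values from {1, …, 119}; by symmetry P[π(i) < π(i+1)] = 1/2.
By linearity: E[X] = 118 · (1/2) = (119 − 1) · (1/2) = 59 ≈ 59.0000.

E[X] = 59 = 59.0000.


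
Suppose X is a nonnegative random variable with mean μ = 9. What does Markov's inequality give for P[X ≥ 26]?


μ = E[X] = 9, a = 26.
Markov: P[X ≥ 26] ≤ μ/a = (9)/26 = 9/26.
Numerically: ≈ 0.34615.
(Since a = 26 > μ = 9.00000, the bound 9/26 is < 1 and informative.)

P[X ≥ 26] ≤ 9/26 ≈ 0.34615.


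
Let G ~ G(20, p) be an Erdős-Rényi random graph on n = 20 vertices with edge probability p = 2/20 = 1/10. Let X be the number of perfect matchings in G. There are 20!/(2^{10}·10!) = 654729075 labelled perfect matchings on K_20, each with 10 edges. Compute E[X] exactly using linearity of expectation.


K_20 has 20!/(2^{10}·10!) = 654729075 labelled perfect matchings.
For each such perfect matching H, let X_H = 1 if all 10 edges of H are present in G. Then P[X_H = 1] = p^{10} = (1/10)^{10} = 1/10000000000.
By linearity: E[X] = Σ_H E[X_H] = 654729075 · p^{10} = 654729075 · 1/10000000000 = 26189163/400000000.
Numerically: E[X] ≈ 0.0654729.

E[X] = 654729075 · (1/10)^{10} = 26189163/400000000 ≈ 0.0654729.


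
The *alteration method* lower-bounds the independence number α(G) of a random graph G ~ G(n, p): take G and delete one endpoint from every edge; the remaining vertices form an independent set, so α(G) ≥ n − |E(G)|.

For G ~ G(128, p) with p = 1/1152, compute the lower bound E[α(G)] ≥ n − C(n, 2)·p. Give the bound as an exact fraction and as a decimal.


E[|E(G)|] = C(128, 2)·p = 8128 · (1/1152) = 127/18.
E[α(G)] ≥ n − E[|E(G)|] = 128 − 127/18 = 2177/18.
Numerically: ≈ 120.944444.
(This is only a lower bound; the true E[α(G)] may be larger.)

E[α(G)] ≥ 2177/18 ≈ 120.944444.


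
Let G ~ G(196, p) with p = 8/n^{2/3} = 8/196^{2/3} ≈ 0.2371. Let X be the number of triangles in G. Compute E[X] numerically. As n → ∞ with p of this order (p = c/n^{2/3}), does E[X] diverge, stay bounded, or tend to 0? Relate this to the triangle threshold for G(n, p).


Number of potential triangles: C(196, 3) = 1235780.
Each occurs with probability p³ ≈ (0.2371)³ ≈ 1.332778e-02.
By linearity: E[X] = C(196, 3)·p³ ≈ 1235780 · 1.332778e-02 ≈ 16470.2041.
Since α = 2/3 < 1, p = c/n^{2/3} ≫ 1/n is above the triangle threshold p ~ 1/n. Asymptotically E[X] ~ (c³/6)·n^{3(1−α)} = (8³/6)·n^{1} → ∞; triangles are abundant w.h.p.

E[X] ≈ 16470.2041; in regime p = Θ(1/n^{2/3}) E[X] diverges (above the triangle threshold p ~ 1/n).


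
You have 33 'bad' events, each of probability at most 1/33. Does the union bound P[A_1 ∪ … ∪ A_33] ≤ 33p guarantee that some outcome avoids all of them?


Union bound: P[∪_{i=1}^{33} A_i] ≤ Σ_i P[A_i] ≤ 33·p = 33·(1/33) = 1.
Numerically: 1 ≈ 1.0000.
Is 1 < 1? NO.
Since the bound 1 is ≥ 1, the union bound is uninformative here; it does NOT by itself certify existence.

33·p = 1 ≈ 1.0000; existence NOT certified by the union bound.


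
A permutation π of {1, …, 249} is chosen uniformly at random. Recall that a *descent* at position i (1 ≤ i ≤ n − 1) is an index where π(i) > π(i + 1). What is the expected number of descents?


Write X = Σ X_I over i = 1, …, 248, with X_I the indicator of one descent.
There are 248 indicators.
For each fixed i, the pair (π(i), π(i+1)) is a uniformly random ordered pair of distinct values from {1, …, 249}; by symmetry P[π(i) > π(i+1)] = 1/2.
By linearity: E[X] = 248 · (1/2) = (249 − 1) · (1/2) = 124 ≈ 124.000000.

E[X] = 124 = 124.000000.


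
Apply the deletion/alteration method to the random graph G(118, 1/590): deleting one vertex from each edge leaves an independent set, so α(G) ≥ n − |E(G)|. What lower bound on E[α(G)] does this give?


E[|E(G)|] = C(118, 2)·p = 6903 · (1/590) = 117/10.
E[α(G)] ≥ n − E[|E(G)|] = 118 − 117/10 = 1063/10.
Numerically: ≈ 106.300.
(This is only a lower bound; the true E[α(G)] may be larger.)

E[α(G)] ≥ 1063/10 ≈ 106.300.


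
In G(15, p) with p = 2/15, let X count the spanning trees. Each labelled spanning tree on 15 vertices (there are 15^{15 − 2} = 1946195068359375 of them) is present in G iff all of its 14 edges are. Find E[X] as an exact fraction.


K_15 has 15^{15 − 2} = 1946195068359375 labelled spanning trees.
For each such spanning tree H, let X_H = 1 if all 14 edges of H are present in G. Then P[X_H = 1] = p^{14} = (2/15)^{14} = 16384/29192926025390625.
By linearity: E[X] = Σ_H E[X_H] = 1946195068359375 · p^{14} = 1946195068359375 · 16384/29192926025390625 = 16384/15.
Numerically: E[X] ≈ 1092.27.

E[X] = 1946195068359375 · (2/15)^{14} = 16384/15 ≈ 1092.27.


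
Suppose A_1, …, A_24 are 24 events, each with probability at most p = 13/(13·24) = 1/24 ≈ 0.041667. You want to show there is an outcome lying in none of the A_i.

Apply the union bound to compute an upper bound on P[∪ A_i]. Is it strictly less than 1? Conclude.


Union bound: P[∪_{i=1}^{24} A_i] ≤ Σ_i P[A_i] ≤ 24·p = 24·(1/24) = 1.
Numerically: 1 ≈ 1.000000.
Is 1 < 1? NO.
Since the bound 1 is ≥ 1, the union bound is uninformative here; it does NOT by itself certify existence.

24·p = 1 ≈ 1.000000; existence NOT certified by the union bound.


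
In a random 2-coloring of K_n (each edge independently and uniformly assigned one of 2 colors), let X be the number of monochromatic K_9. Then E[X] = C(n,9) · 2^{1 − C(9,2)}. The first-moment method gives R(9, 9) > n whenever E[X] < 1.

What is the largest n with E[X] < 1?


We need C(n, 9) · 2^{1 − 36} < 1, i.e. C(n, 9) < 2^{36 − 1} = 34359738368.
Check values of n near the boundary:
  n = 61: C(61, 9) = 17341763505; 17341763505 < 34359738368? YES
  n = 62: C(62, 9) = 20286591270; 20286591270 < 34359738368? YES
  n = 63: C(63, 9) = 23667689815; 23667689815 < 34359738368? YES
  n = 64: C(64, 9) = 27540584512; 27540584512 < 34359738368? YES
  n = 65: C(65, 9) = 31966749880; 31966749880 < 34359738368? YES
  n = 66: C(66, 9) = 37014131440; 37014131440 < 34359738368? NO
The largest n with C(n, 9) < 34359738368 is n = 65 (where E[X] = 3995843735/4294967296 ≈ 0.930355). Hence R(9, 9) > 65, i.e. R(9, 9) ≥ 66.

Largest n = 65; hence R(9, 9) > 65.


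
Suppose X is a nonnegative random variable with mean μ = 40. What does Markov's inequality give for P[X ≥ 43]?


μ = E[X] = 40, a = 43.
Markov: P[X ≥ 43] ≤ μ/a = (40)/43 = 40/43.
Numerically: ≈ 0.93023.
(Since a = 43 > μ = 40.00000, the bound 40/43 is < 1 and informative.)

P[X ≥ 43] ≤ 40/43 ≈ 0.93023.


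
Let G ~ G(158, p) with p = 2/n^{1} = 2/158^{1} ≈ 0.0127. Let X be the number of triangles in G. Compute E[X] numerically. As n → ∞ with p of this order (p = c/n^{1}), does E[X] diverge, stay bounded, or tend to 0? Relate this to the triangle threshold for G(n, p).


Number of potential triangles: C(158, 3) = 644956.
Each occurs with probability p³ ≈ (0.0127)³ ≈ 2.02824e-06.
By linearity: E[X] = C(158, 3)·p³ ≈ 644956 · 2.02824e-06 ≈ 1.308.
Here α = 1, so p = 2/n is exactly at the triangle threshold p ~ 1/n. Asymptotically E[X] → c³/6 = 2³/6 = 4/3 ≈ 1.333, a bounded constant. In this regime the triangle count is asymptotically Poisson(c³/6).

E[X] ≈ 1.308; in regime p = Θ(1/n^{1}) E[X] stays bounded (at the triangle threshold p ~ 1/n).


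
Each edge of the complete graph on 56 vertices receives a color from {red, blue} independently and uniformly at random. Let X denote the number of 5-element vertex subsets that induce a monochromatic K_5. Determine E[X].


Let X = Σ_S X_S over the C(56, 5) = 3819816 subsets S of size 5, where X_S = 1 if the K_5 on S is monochromatic.
For a fixed S, the K_5 on S has C(5, 2) = 10 edges. P[all 10 edges red] = (1/2)^10, and likewise for blue, so P[monochromatic] = 2·(1/2)^10 = 2^{1 − 10} = 1/512.
By linearity: E[X] = C(56, 5) · 2^{1 − 10} = 3819816 · 1/512 = 477477/64.
Numerically: E[X] ≈ 7460.578125.

E[X] = C(56,5)·2^(1−C(5,2)) = 477477/64 ≈ 7460.578125.


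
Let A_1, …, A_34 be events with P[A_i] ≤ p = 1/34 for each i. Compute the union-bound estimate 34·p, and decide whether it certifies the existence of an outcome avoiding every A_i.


Union bound: P[∪_{i=1}^{34} A_i] ≤ Σ_i P[A_i] ≤ 34·p = 34·(1/34) = 1.
Numerically: 1 ≈ 1.0000.
Is 1 < 1? NO.
Since the bound 1 is ≥ 1, the union bound is uninformative here; it does NOT by itself certify existence.

34·p = 1 ≈ 1.0000; existence NOT certified by the union bound.


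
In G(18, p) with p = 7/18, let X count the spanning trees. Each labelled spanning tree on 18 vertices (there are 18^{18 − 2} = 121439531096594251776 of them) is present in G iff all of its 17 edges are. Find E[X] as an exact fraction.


K_18 has 18^{18 − 2} = 121439531096594251776 labelled spanning trees.
For each such spanning tree H, let X_H = 1 if all 17 edges of H are present in G. Then P[X_H = 1] = p^{17} = (7/18)^{17} = 232630513987207/2185911559738696531968.
Summing the indicators: E[X] = Σ_H E[X_H] = 121439531096594251776 · p^{17} = 121439531096594251776 · 232630513987207/2185911559738696531968 = 232630513987207/18.
Numerically: E[X] ≈ 1.292e+13.

E[X] = 121439531096594251776 · (7/18)^{17} = 232630513987207/18 ≈ 1.292e+13.


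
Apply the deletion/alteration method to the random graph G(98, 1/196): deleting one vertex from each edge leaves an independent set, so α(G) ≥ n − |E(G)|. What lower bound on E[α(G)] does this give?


E[|E(G)|] = C(98, 2)·p = 4753 · (1/196) = 97/4.
E[α(G)] ≥ n − E[|E(G)|] = 98 − 97/4 = 295/4.
Numerically: ≈ 73.75000.
(This is only a lower bound; the true E[α(G)] may be larger.)

E[α(G)] ≥ 295/4 ≈ 73.75000.


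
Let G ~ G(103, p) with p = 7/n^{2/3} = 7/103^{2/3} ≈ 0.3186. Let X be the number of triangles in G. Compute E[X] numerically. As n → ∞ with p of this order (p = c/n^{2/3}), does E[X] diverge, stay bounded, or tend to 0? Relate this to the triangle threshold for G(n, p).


Number of potential triangles: C(103, 3) = 176851.
Each occurs with probability p³ ≈ (0.3186)³ ≈ 3.233104e-02.
By linearity: E[X] = C(103, 3)·p³ ≈ 176851 · 3.233104e-02 ≈ 5717.7767.
Since α = 2/3 < 1, p = c/n^{2/3} ≫ 1/n is above the triangle threshold p ~ 1/n. Asymptotically E[X] ~ (c³/6)·n^{3(1−α)} = (7³/6)·n^{1} → ∞; triangles are abundant w.h.p.

E[X] ≈ 5717.7767; in regime p = Θ(1/n^{2/3}) E[X] diverges (above the triangle threshold p ~ 1/n).


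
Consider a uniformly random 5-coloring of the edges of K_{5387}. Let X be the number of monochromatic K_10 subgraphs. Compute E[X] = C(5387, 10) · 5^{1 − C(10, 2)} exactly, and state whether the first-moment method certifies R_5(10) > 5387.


E[X] = C(5387, 10) · 5^{1 − 45} = 5624406917627224603154306376491 · 5^{−44} = 5624406917627224603154306376491/5684341886080801486968994140625.
As a reduced fraction: E[X] = 5624406917627224603154306376491/5684341886080801486968994140625 ≈ 0.9894561.
Is E[X] < 1? YES.
Since E[X] < 1, there exists a 5-coloring of K_{5387} with no monochromatic K_10; hence R_5(10) > 5387.

E[X] = 5624406917627224603154306376491/5684341886080801486968994140625 ≈ 0.9894561; E[X] < 1, so R_5(10) > 5387.


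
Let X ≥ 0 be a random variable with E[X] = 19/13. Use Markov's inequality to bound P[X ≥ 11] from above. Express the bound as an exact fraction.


μ = E[X] = 19/13, a = 11.
Markov: P[X ≥ 11] ≤ μ/a = (19/13)/11 = 19/143.
Numerically: ≈ 0.13287.
(Since a = 11 > μ = 1.46154, the bound 19/143 is < 1 and informative.)

P[X ≥ 11] ≤ 19/143 ≈ 0.13287.


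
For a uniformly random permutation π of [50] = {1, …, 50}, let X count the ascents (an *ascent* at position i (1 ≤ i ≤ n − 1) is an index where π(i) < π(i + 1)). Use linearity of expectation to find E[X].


Write X = Σ X_I over i = 1, …, 49, with X_I the indicator of one ascent.
There are 49 indicators.
For each fixed i, the pair (π(i), π(i+1)) is a uniformly random ordered pair of distinct values from {1, …, 50}; by symmetry P[π(i) < π(i+1)] = 1/2.
By linearity: E[X] = 49 · (1/2) = (50 − 1) · (1/2) = 49/2 ≈ 24.500000.

E[X] = 49/2 = 24.500000.


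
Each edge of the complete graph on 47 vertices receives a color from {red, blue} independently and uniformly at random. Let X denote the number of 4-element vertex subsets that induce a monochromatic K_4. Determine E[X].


Let X = Σ_S X_S over the C(47, 4) = 178365 subsets S of size 4, where X_S = 1 if the K_4 on S is monochromatic.
For a fixed S, the K_4 on S has C(4, 2) = 6 edges. P[all 6 edges red] = (1/2)^6, and likewise for blue, so P[monochromatic] = 2·(1/2)^6 = 2^{1 − 6} = 1/32.
By linearity: E[X] = C(47, 4) · 2^{1 − 6} = 178365 · 1/32 = 178365/32.
Numerically: E[X] ≈ 5573.90625.

E[X] = C(47,4)·2^(1−C(4,2)) = 178365/32 ≈ 5573.90625.


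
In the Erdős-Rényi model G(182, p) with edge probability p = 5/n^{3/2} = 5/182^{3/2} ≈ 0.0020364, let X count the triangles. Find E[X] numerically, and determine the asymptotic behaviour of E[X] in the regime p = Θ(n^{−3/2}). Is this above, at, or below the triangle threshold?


Number of potential triangles: C(182, 3) = 988260.
Each occurs with probability p³ ≈ (0.0020364)³ ≈ 8.44478830e-09.
By linearity: E[X] = C(182, 3)·p³ ≈ 988260 · 8.44478830e-09 ≈ 0.008346.
Since α = 3/2 > 1, p = c/n^{3/2} = o(1/n) is below the triangle threshold p ~ 1/n. Asymptotically E[X] ~ (c³/6)·n^{3(1−α)} = (5³/6)·n^{-1.5} → 0, so by Markov's inequality G has no triangles w.h.p.

E[X] ≈ 0.008346; in regime p = Θ(1/n^{3/2}) E[X] tends to 0 (below the triangle threshold p ~ 1/n).


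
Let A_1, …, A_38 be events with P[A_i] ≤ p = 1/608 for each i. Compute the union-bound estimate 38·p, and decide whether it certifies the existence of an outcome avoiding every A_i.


Union bound: P[∪_{i=1}^{38} A_i] ≤ Σ_i P[A_i] ≤ 38·p = 38·(1/608) = 1/16.
Numerically: 1/16 ≈ 0.062500.
Is 1/16 < 1? YES.
Since P[∪ A_i] ≤ 1/16 < 1, the complement has P[∩ A_i^c] ≥ 1 − 1/16 = 15/16 > 0, so some outcome avoids every A_i.

38·p = 1/16 ≈ 0.062500; existence CERTIFIED by the union bound.


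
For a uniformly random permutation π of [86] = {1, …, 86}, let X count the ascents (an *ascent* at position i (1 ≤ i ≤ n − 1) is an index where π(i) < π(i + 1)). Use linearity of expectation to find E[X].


Write X = Σ X_I over i = 1, …, 85, with X_I the indicator of one ascent.
There are 85 indicators.
For each fixed i, the pair (π(i), π(i+1)) is a uniformly random ordered pair of distinct values from {1, …, 86}; by symmetry P[π(i) < π(i+1)] = 1/2.
By linearity: E[X] = 85 · (1/2) = (86 − 1) · (1/2) = 85/2 ≈ 42.50000.

E[X] = 85/2 = 42.50000.


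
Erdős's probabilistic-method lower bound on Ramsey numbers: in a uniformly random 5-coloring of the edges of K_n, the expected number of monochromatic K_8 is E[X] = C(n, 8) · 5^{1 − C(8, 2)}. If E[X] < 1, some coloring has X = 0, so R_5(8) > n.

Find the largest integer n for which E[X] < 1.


We need C(n, 8) · 5^{1 − 28} < 1, i.e. C(n, 8) < 5^{28 − 1} = 7450580596923828125.
Check values of n near the boundary:
  n = 860: C(860, 8) = 7182671140665308145; 7182671140665308145 < 7450580596923828125? YES
  n = 861: C(861, 8) = 7250034996615275865; 7250034996615275865 < 7450580596923828125? YES
  n = 862: C(862, 8) = 7317951015318931845; 7317951015318931845 < 7450580596923828125? YES
  n = 863: C(863, 8) = 7386423071602617757; 7386423071602617757 < 7450580596923828125? YES
  n = 864: C(864, 8) = 7455455062926006708; 7455455062926006708 < 7450580596923828125? NO
  n = 865: C(865, 8) = 7525050909487743060; 7525050909487743060 < 7450580596923828125? NO
  n = 866: C(866, 8) = 7595214554331451620; 7595214554331451620 < 7450580596923828125? NO
The largest n with C(n, 8) < 7450580596923828125 is n = 863 (where E[X] = 7386423071602617757/7450580596923828125 ≈ 0.99139). Hence R_5(8) > 863, i.e. R_5(8) ≥ 864.

Largest n = 863; hence R_5(8) > 863.


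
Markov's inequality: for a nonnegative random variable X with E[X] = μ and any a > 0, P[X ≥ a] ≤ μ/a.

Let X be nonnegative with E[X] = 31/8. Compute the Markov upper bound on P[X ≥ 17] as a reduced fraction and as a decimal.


μ = E[X] = 31/8, a = 17.
Markov: P[X ≥ 17] ≤ μ/a = (31/8)/17 = 31/136.
Numerically: ≈ 0.22794.
(Since a = 17 > μ = 3.87500, the bound 31/136 is < 1 and informative.)

P[X ≥ 17] ≤ 31/136 ≈ 0.22794.


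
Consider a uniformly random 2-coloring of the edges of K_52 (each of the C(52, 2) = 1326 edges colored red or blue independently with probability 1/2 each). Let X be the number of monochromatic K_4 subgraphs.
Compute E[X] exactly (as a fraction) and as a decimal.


Let X = Σ_S X_S over the C(52, 4) = 270725 subsets S of size 4, where X_S = 1 if the K_4 on S is monochromatic.
For a fixed S, the K_4 on S has C(4, 2) = 6 edges. P[all 6 edges red] = (1/2)^6, and likewise for blue, so P[monochromatic] = 2·(1/2)^6 = 2^{1 − 6} = 1/32.
By linearity: E[X] = C(52, 4) · 2^{1 − 6} = 270725 · 1/32 = 270725/32.
Numerically: E[X] ≈ 8460.156.

E[X] = C(52,4)·2^(1−C(4,2)) = 270725/32 ≈ 8460.156.


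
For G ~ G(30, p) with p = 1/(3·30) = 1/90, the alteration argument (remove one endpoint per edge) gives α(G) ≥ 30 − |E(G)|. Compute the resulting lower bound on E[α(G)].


E[|E(G)|] = C(30, 2)·p = 435 · (1/90) = 29/6.
E[α(G)] ≥ n − E[|E(G)|] = 30 − 29/6 = 151/6.
Numerically: ≈ 25.16667.
(This is only a lower bound; the true E[α(G)] may be larger.)

E[α(G)] ≥ 151/6 ≈ 25.16667.


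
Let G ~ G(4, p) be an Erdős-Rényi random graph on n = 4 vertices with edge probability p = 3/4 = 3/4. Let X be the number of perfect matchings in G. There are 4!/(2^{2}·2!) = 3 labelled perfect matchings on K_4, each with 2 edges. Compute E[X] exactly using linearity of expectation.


K_4 has 4!/(2^{2}·2!) = 3 labelled perfect matchings.
For each such perfect matching H, let X_H = 1 if all 2 edges of H are present in G. Then P[X_H = 1] = p^{2} = (3/4)^{2} = 9/16.
Summing the indicators: E[X] = Σ_H E[X_H] = 3 · p^{2} = 3 · 9/16 = 27/16.
Numerically: E[X] ≈ 1.6875.

E[X] = 3 · (3/4)^{2} = 27/16 ≈ 1.6875.


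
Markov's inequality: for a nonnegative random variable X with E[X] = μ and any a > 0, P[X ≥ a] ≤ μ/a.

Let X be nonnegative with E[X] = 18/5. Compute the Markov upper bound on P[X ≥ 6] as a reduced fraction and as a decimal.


μ = E[X] = 18/5, a = 6.
Markov: P[X ≥ 6] ≤ μ/a = (18/5)/6 = 3/5.
Numerically: ≈ 0.60000.
(Since a = 6 > μ = 3.60000, the bound 3/5 is < 1 and informative.)

P[X ≥ 6] ≤ 3/5 ≈ 0.60000.


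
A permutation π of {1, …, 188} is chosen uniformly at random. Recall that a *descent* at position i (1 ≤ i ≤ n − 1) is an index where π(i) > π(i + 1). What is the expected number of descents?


Write X = Σ X_I over i = 1, …, 187, with X_I the indicator of one descent.
There are 187 indicators.
For each fixed i, the pair (π(i), π(i+1)) is a uniformly random ordered pair of distinct values from {1, …, 188}; by symmetry P[π(i) > π(i+1)] = 1/2.
By linearity: E[X] = 187 · (1/2) = (188 − 1) · (1/2) = 187/2 ≈ 93.5000.

E[X] = 187/2 = 93.5000.


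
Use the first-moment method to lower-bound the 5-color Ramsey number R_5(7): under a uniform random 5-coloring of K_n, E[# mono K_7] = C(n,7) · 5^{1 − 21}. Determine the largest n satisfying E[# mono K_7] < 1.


We need C(n, 7) · 5^{1 − 21} < 1, i.e. C(n, 7) < 5^{21 − 1} = 95367431640625.
Check values of n near the boundary:
  n = 335: C(335, 7) = 88202498238195; 88202498238195 < 95367431640625? YES
  n = 336: C(336, 7) = 90079147136880; 90079147136880 < 95367431640625? YES
  n = 337: C(337, 7) = 91989916924632; 91989916924632 < 95367431640625? YES
  n = 338: C(338, 7) = 93935323022736; 93935323022736 < 95367431640625? YES
  n = 339: C(339, 7) = 95915887062372; 95915887062372 < 95367431640625? NO
The largest n with C(n, 7) < 95367431640625 is n = 338 (where E[X] = 93935323022736/95367431640625 ≈ 0.984983). Hence R_5(7) > 338, i.e. R_5(7) ≥ 339.

Largest n = 338; hence R_5(7) > 338.


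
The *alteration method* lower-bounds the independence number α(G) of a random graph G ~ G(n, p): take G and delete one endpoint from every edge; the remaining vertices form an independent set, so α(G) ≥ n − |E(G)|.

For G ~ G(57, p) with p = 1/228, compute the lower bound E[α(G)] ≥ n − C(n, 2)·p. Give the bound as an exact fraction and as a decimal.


E[|E(G)|] = C(57, 2)·p = 1596 · (1/228) = 7.
E[α(G)] ≥ n − E[|E(G)|] = 57 − 7 = 50.
Numerically: ≈ 50.00000.
(This is only a lower bound; the true E[α(G)] may be larger.)

E[α(G)] ≥ 50 ≈ 50.00000.


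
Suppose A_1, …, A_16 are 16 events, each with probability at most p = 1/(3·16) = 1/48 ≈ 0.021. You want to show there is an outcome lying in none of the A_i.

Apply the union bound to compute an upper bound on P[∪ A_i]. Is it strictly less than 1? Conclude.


Union bound: P[∪_{i=1}^{16} A_i] ≤ Σ_i P[A_i] ≤ 16·p = 16·(1/48) = 1/3.
Numerically: 1/3 ≈ 0.333.
Is 1/3 < 1? YES.
Since P[∪ A_i] ≤ 1/3 < 1, the complement has P[∩ A_i^c] ≥ 1 − 1/3 = 2/3 > 0, so some outcome avoids every A_i.

16·p = 1/3 ≈ 0.333; existence CERTIFIED by the union bound.


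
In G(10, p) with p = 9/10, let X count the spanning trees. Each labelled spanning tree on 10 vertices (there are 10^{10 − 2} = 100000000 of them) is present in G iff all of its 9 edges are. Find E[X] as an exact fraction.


K_10 has 10^{10 − 2} = 100000000 labelled spanning trees.
For each such spanning tree H, let X_H = 1 if all 9 edges of H are present in G. Then P[X_H = 1] = p^{9} = (9/10)^{9} = 387420489/1000000000.
By linearity: E[X] = Σ_H E[X_H] = 100000000 · p^{9} = 100000000 · 387420489/1000000000 = 387420489/10.
Numerically: E[X] ≈ 3.874e+07.

E[X] = 100000000 · (9/10)^{9} = 387420489/10 ≈ 3.874e+07.


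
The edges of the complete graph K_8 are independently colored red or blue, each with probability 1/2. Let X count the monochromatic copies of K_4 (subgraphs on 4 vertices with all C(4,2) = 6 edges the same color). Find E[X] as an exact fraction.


Let X = Σ_S X_S over the C(8, 4) = 70 subsets S of size 4, where X_S = 1 if the K_4 on S is monochromatic.
For a fixed S, the K_4 on S has C(4, 2) = 6 edges. P[all 6 edges red] = (1/2)^6, and likewise for blue, so P[monochromatic] = 2·(1/2)^6 = 2^{1 − 6} = 1/32.
Summing: E[X] = C(8, 4) · 2^{1 − 6} = 70 · 1/32 = 35/16.
Numerically: E[X] ≈ 2.187500.

E[X] = C(8,4)·2^(1−C(4,2)) = 35/16 ≈ 2.187500.


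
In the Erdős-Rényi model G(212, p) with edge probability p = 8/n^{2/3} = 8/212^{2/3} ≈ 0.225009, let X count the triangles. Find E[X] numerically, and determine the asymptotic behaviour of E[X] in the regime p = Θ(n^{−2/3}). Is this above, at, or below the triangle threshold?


Number of potential triangles: C(212, 3) = 1565620.
Each occurs with probability p³ ≈ (0.225009)³ ≈ 1.13919544e-02.
By linearity: E[X] = C(212, 3)·p³ ≈ 1565620 · 1.13919544e-02 ≈ 17835.471698.
Since α = 2/3 < 1, p = c/n^{2/3} ≫ 1/n is above the triangle threshold p ~ 1/n. Asymptotically E[X] ~ (c³/6)·n^{3(1−α)} = (8³/6)·n^{1} → ∞; triangles are abundant w.h.p.

E[X] ≈ 17835.471698; in regime p = Θ(1/n^{2/3}) E[X] diverges (above the triangle threshold p ~ 1/n).
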